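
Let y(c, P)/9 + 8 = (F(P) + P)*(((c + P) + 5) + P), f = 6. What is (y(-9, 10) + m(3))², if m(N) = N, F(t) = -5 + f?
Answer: 2295225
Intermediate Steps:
F(t) = 1 (F(t) = -5 + 6 = 1)
y(c, P) = -72 + 9*(1 + P)*(5 + c + 2*P) (y(c, P) = -72 + 9*((1 + P)*(((c + P) + 5) + P)) = -72 + 9*((1 + P)*(((P + c) + 5) + P)) = -72 + 9*((1 + P)*((5 + P + c) + P)) = -72 + 9*((1 + P)*(5 + c + 2*P)) = -72 + 9*(1 + P)*(5 + c + 2*P))
(y(-9, 10) + m(3))² = ((-27 + 9*(-9) + 18*10² + 63*10 + 9*10*(-9)) + 3)² = ((-27 - 81 + 18*100 + 630 - 810) + 3)² = ((-27 - 81 + 1800 + 630 - 810) + 3)² = (1512 + 3)² = 1515² = 2295225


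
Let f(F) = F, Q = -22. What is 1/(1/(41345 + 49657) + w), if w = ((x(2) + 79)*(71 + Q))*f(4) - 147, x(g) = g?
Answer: 91002/1431370459 ≈ 6.3577e-5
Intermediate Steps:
w = 15729 (w = ((2 + 79)*(71 - 22))*4 - 147 = (81*49)*4 - 147 = 3969*4 - 147 = 15876 - 147 = 15729)
1/(1/(41345 + 49657) + w) = 1/(1/(41345 + 49657) + 15729) = 1/(1/91002 + 15729) = 1/(1431370459/91002) = 91002/1431370459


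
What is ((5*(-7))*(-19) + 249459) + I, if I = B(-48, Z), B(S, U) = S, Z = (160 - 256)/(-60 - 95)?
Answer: 250076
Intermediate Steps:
Z = 96/155 (Z = -96/(-155) = -96*(-1/155) = 96/155 ≈ 0.61936)
I = -48
((5*(-7))*(-19) + 249459) + I = ((5*(-7))*(-19) + 249459) - 48 = (-35*(-19) + 249459) - 48 = (665 + 249459) - 48 = 250124 - 48 = 250076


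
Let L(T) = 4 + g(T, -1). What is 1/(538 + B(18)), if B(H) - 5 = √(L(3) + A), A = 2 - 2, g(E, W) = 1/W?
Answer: 181/98282 - √3/294846 ≈ 0.0018358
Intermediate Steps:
A = 0
L(T) = 3 (L(T) = 4 + 1/(-1) = 4 - 1 = 3)
B(H) = 5 + √3 (B(H) = 5 + √(3 + 0) = 5 + √3)
1/(538 + B(18)) = 1/(538 + (5 + √3)) = 1/(543 + √3)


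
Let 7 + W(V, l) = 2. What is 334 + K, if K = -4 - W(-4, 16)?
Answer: 335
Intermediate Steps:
W(V, l) = -5 (W(V, l) = -7 + 2 = -5)
K = 1 (K = -4 - 1*(-5) = -4 + 5 = 1)
334 + K = 334 + 1 = 335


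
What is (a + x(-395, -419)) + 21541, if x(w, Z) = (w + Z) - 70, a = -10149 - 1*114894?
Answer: -104386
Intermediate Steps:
a = -125043 (a = -10149 - 114894 = -125043)
x(w, Z) = -70 + Z + w (x(w, Z) = (Z + w) - 70 = -70 + Z + w)
(a + x(-395, -419)) + 21541 = (-125043 + (-70 - 419 - 395)) + 21541 = (-125043 - 884) + 21541 = -125927 + 21541 = -104386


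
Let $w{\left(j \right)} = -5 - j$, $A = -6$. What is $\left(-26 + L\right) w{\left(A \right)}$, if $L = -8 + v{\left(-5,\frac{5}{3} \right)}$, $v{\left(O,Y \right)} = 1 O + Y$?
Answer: $- \frac{112}{3} \approx -37.333$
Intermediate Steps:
$v{\left(O,Y \right)} = O + Y$
$L = - \frac{34}{3}$ ($L = -8 - \left(5 - \frac{5}{3}\right) = -8 + \left(-5 + 5 \cdot \frac{1}{3}\right) = -8 + \left(-5 + \frac{5}{3}\right) = -8 - \frac{10}{3} = - \frac{34}{3} \approx -11.333$)
$\left(-26 + L\right) w{\left(A \right)} = \left(-26 - \frac{34}{3}\right) \left(-5 - -6\right) = - \frac{112 \left(-5 + 6\right)}{3} = \left(- \frac{112}{3}\right) 1 = - \frac{112}{3}$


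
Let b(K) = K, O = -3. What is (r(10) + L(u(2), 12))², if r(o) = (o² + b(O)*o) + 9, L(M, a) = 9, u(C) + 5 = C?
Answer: 7744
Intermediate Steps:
u(C) = -5 + C
r(o) = 9 + o² - 3*o (r(o) = (o² - 3*o) + 9 = 9 + o² - 3*o)
(r(10) + L(u(2), 12))² = ((9 + 10² - 3*10) + 9)² = ((9 + 100 - 30) + 9)² = (79 + 9)² = 88² = 7744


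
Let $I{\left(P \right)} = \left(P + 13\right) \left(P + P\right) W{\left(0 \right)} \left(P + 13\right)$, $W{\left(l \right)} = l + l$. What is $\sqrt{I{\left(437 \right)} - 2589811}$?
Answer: $i \sqrt{2589811} \approx 1609.3 i$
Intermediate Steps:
$W{\left(l \right)} = 2 l$
$I{\left(P \right)} = 0$ ($I{\left(P \right)} = \left(P + 13\right) \left(P + P\right) 2 \cdot 0 \left(P + 13\right) = \left(13 + P\right) 2 P 0 \left(13 + P\right) = 2 P \left(13 + P\right) 0 \left(13 + P\right) = 0 \left(13 + P\right) = 0$)
$\sqrt{I{\left(437 \right)} - 2589811} = \sqrt{0 - 2589811} = \sqrt{-2589811} = i \sqrt{2589811}$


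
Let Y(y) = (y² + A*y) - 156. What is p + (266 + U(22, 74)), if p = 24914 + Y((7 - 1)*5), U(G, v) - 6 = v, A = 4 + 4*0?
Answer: 26124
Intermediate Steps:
A = 4 (A = 4 + 0 = 4)
U(G, v) = 6 + v
Y(y) = -156 + y² + 4*y (Y(y) = (y² + 4*y) - 156 = -156 + y² + 4*y)
p = 25778 (p = 24914 + (-156 + ((7 - 1)*5)² + 4*((7 - 1)*5)) = 24914 + (-156 + (6*5)² + 4*(6*5)) = 24914 + (-156 + 30² + 4*30) = 24914 + (-156 + 900 + 120) = 24914 + 864 = 25778)
p + (266 + U(22, 74)) = 25778 + (266 + (6 + 74)) = 25778 + (266 + 80) = 25778 + 346 = 26124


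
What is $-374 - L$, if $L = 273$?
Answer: $-647$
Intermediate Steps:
$-374 - L = -374 - 273 = -647$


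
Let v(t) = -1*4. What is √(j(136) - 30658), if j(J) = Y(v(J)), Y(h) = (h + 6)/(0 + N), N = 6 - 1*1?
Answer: 6*I*√21290/5 ≈ 175.09*I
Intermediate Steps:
N = 5 (N = 6 - 1 = 5)
v(t) = -4
Y(h) = 6/5 + h/5 (Y(h) = (h + 6)/(0 + 5) = (6 + h)/5 = (6 + h)*(⅕) = 6/5 + h/5)
j(J) = ⅖ (j(J) = 6/5 + (⅕)*(-4) = 6/5 - ⅘ = ⅖)
√(j(136) - 30658) = √(⅖ - 30658) = √(-153288/5) = 6*I*√21290/5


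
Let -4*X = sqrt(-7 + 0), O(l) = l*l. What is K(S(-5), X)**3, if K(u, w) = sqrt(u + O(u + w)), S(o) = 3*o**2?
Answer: (91193 - 600*I*sqrt(7))**(3/2)/64 ≈ 4.3024e+5 - 11236.0*I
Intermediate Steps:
O(l) = l**2
X = -I*sqrt(7)/4 (X = -sqrt(-7 + 0)/4 = -I*sqrt(7)/4 ≈ -0.66144*I)
K(u, w) = sqrt(u + (u + w)**2)
K(S(-5), X)**3 = (sqrt(3*(-5)**2 + (3*(-5)**2 - I*sqrt(7)/4)**2))**3 = (sqrt(3*25 + (3*25 - I*sqrt(7)/4)**2))**3 = (sqrt(75 + (75 - I*sqrt(7)/4)**2))**3 = (75 + (75 - I*sqrt(7)/4)**2)**(3/2)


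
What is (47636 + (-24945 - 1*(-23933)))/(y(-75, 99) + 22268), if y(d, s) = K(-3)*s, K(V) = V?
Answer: 46624/21971 ≈ 2.1221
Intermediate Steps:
y(d, s) = -3*s
(47636 + (-24945 - 1*(-23933)))/(y(-75, 99) + 22268) = (47636 + (-24945 - 1*(-23933)))/(-3*99 + 22268) = (47636 + (-24945 + 23933))/(-297 + 22268) = (47636 - 1012)/21971 = 46624*(1/21971) = 46624/21971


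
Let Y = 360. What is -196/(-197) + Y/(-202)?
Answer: -15664/19897 ≈ -0.78725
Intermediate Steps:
-196/(-197) + Y/(-202) = -196/(-197) + 360/(-202) = -196*(-1/197) + 360*(-1/202) = 196/197 - 180/101 = -15664/19897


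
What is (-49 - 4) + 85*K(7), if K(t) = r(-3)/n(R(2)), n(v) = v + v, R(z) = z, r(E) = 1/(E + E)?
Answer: -1357/24 ≈ -56.542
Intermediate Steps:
r(E) = 1/(2*E)
n(v) = 2*v
K(t) = -1/24 (K(t) = ((½)/(-3))/((2*2)) = ((½)*(-⅓))/4 = -⅙*¼ = -1/24)
(-49 - 4) + 85*K(7) = (-49 - 4) + 85*(-1/24) = -53 - 85/24 = -1357/24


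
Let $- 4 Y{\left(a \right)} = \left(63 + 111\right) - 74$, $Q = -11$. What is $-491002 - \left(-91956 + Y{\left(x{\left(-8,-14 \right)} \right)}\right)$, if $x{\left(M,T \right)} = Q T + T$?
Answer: $-399021$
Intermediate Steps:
$x{\left(M,T \right)} = - 10 T$ ($x{\left(M,T \right)} = - 11 T + T = - 10 T$)
$Y{\left(a \right)} = -25$ ($Y{\left(a \right)} = - \frac{\left(63 + 111\right) - 74}{4} = - \frac{174 - 74}{4} = \left(- \frac{1}{4}\right) 100 = -25$)
$-491002 - \left(-91956 + Y{\left(x{\left(-8,-14 \right)} \right)}\right) = -491002 - \left(-91956 - 25\right) = -491002 - -91981 = -491002 + 91981 = -399021$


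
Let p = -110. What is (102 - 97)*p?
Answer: -550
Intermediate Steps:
(102 - 97)*p = (102 - 97)*(-110) = 5*(-110) = -550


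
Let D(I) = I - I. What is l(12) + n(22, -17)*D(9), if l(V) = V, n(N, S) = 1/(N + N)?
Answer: 12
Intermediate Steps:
D(I) = 0
n(N, S) = 1/(2*N)
l(12) + n(22, -17)*D(9) = 12 + ((½)/22)*0 = 12 + ((½)*(1/22))*0 = 12 + (1/44)*0 = 12 + 0 = 12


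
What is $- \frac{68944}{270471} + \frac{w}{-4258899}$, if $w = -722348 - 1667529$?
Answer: $\frac{117588963137}{383969557143} \approx 0.30625$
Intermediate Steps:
$w = -2389877$ ($w = -722348 - 1667529 = -2389877$)
$- \frac{68944}{270471} + \frac{w}{-4258899} = - \frac{68944}{270471} - \frac{2389877}{-4258899} = \left(-68944\right) \frac{1}{270471} - - \frac{2389877}{4258899} = - \frac{68944}{270471} + \frac{2389877}{4258899} = \frac{117588963137}{383969557143}$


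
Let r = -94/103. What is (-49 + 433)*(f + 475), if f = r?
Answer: 18751104/103 ≈ 1.8205e+5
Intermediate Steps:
r = -94/103 (r = -94*1/103 = -94/103 ≈ -0.91262)
f = -94/103 ≈ -0.91262
(-49 + 433)*(f + 475) = (-49 + 433)*(-94/103 + 475) = 384*(48831/103) = 18751104/103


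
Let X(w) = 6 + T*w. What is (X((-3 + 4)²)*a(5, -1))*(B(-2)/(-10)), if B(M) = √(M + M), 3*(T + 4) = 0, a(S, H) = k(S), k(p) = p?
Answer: -2*I ≈ -2.0*I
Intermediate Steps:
a(S, H) = S
T = -4 (T = -4 + (⅓)*0 = -4 + 0 = -4)
B(M) = √2*√M (B(M) = √(2*M) = √2*√M)
X(w) = 6 - 4*w
(X((-3 + 4)²)*a(5, -1))*(B(-2)/(-10)) = ((6 - 4*(-3 + 4)²)*5)*((√2*√(-2))/(-10)) = ((6 - 4*1²)*5)*((√2*(I*√2))*(-⅒)) = ((6 - 4*1)*5)*((2*I)*(-⅒)) = ((6 - 4)*5)*(-I/5) = (2*5)*(-I/5) = 10*(-I/5) = -2*I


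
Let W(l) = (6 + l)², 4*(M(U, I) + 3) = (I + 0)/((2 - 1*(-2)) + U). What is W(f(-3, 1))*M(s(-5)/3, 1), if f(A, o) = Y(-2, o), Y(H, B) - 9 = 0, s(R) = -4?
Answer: -20925/32 ≈ -653.91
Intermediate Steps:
Y(H, B) = 9 (Y(H, B) = 9 + 0 = 9)
f(A, o) = 9
M(U, I) = -3 + I/(4*(4 + U)) (M(U, I) = -3 + ((I + 0)/((2 - 1*(-2)) + U))/4 = -3 + (I/((2 + 2) + U))/4 = -3 + (I/(4 + U))/4 = -3 + I/(4*(4 + U)))
W(f(-3, 1))*M(s(-5)/3, 1) = (6 + 9)²*((-48 + 1 - (-48)/3)/(4*(4 - 4/3))) = 15²*((-48 + 1 - (-48)/3)/(4*(4 - 4*⅓))) = 225*((-48 + 1 - 12*(-4/3))/(4*(4 - 4/3))) = 225*((-48 + 1 + 16)/(4*(8/3))) = 225*((¼)*(3/8)*(-31)) = 225*(-93/32) = -20925/32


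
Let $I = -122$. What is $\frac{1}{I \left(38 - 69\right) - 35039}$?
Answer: $- \frac{1}{31257} \approx -3.1993 \cdot 10^{-5}$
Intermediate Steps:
$\frac{1}{I \left(38 - 69\right) - 35039} = \frac{1}{- 122 \left(38 - 69\right) - 35039} = \frac{1}{\left(-122\right) \left(-31\right) - 35039} = \frac{1}{3782 - 35039} = \frac{1}{-31257} = - \frac{1}{31257}$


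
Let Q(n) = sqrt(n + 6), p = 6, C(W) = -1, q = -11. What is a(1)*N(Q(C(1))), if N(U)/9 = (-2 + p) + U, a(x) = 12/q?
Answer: -432/11 - 108*sqrt(5)/11 ≈ -61.227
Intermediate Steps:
a(x) = -12/11 (a(x) = 12/(-11) = 12*(-1/11) = -12/11)
Q(n) = sqrt(6 + n)
N(U) = 36 + 9*U (N(U) = 9*((-2 + 6) + U) = 9*(4 + U) = 36 + 9*U)
a(1)*N(Q(C(1))) = -12*(36 + 9*sqrt(6 - 1))/11 = -12*(36 + 9*sqrt(5))/11 = -432/11 - 108*sqrt(5)/11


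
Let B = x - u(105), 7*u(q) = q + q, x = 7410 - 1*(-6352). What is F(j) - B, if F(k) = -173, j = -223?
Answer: -13905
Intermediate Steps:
x = 13762 (x = 7410 + 6352 = 13762)
u(q) = 2*q/7 (u(q) = (q + q)/7 = (2*q)/7 = 2*q/7)
B = 13732 (B = 13762 - 2*105/7 = 13762 - 1*30 = 13762 - 30 = 13732)
F(j) - B = -173 - 1*13732 = -173 - 13732 = -13905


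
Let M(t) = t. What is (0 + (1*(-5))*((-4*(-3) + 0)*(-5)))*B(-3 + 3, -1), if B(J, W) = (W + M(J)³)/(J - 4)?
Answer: 75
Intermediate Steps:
B(J, W) = (W + J³)/(-4 + J) (B(J, W) = (W + J³)/(J - 4) = (W + J³)/(-4 + J))
(0 + (1*(-5))*((-4*(-3) + 0)*(-5)))*B(-3 + 3, -1) = (0 + (1*(-5))*((-4*(-3) + 0)*(-5)))*((-1 + (-3 + 3)³)/(-4 + (-3 + 3))) = (0 - 5*(12 + 0)*(-5))*((-1 + 0³)/(-4 + 0)) = (0 - 60*(-5))*((-1 + 0)/(-4)) = (0 - 5*(-60))*(-¼*(-1)) = (0 + 300)*(¼) = 300*(¼) = 75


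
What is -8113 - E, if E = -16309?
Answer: 8196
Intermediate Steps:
-8113 - E = -8113 - 1*(-16309) = -8113 + 16309 = 8196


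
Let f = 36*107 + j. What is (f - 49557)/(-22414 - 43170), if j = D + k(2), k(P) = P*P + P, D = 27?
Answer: 5709/8198 ≈ 0.69639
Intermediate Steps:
k(P) = P + P**2 (k(P) = P**2 + P = P + P**2)
j = 33 (j = 27 + 2*(1 + 2) = 27 + 2*3 = 27 + 6 = 33)
f = 3885 (f = 36*107 + 33 = 3852 + 33 = 3885)
(f - 49557)/(-22414 - 43170) = (3885 - 49557)/(-22414 - 43170) = -45672/(-65584) = -45672*(-1/65584) = 5709/8198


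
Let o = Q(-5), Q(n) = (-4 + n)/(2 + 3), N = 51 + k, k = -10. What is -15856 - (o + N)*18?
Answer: -82808/5 ≈ -16562.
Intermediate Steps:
N = 41 (N = 51 - 10 = 41)
Q(n) = -4/5 + n/5 (Q(n) = (-4 + n)/5 = (-4 + n)*(1/5) = -4/5 + n/5)
o = -9/5 (o = -4/5 + (1/5)*(-5) = -4/5 - 1 = -9/5 ≈ -1.8000)
-15856 - (o + N)*18 = -15856 - (-9/5 + 41)*18 = -15856 - 196*18/5 = -15856 - 1*3528/5 = -15856 - 3528/5 = -82808/5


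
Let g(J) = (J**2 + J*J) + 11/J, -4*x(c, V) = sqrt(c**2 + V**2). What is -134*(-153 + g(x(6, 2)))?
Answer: 19832 + 1474*sqrt(10)/5 ≈ 20764.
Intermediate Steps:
x(c, V) = -sqrt(V**2 + c**2)/4 (x(c, V) = -sqrt(c**2 + V**2)/4 = -sqrt(V**2 + c**2)/4)
g(J) = 2*J**2 + 11/J (g(J) = (J**2 + J**2) + 11/J = 2*J**2 + 11/J)
-134*(-153 + g(x(6, 2))) = -134*(-153 + (11 + 2*(-sqrt(2**2 + 6**2)/4)**3)/((-sqrt(2**2 + 6**2)/4))) = -134*(-153 + (11 + 2*(-sqrt(4 + 36)/4)**3)/((-sqrt(4 + 36)/4))) = -134*(-153 + (11 + 2*(-sqrt(10)/2)**3)/((-sqrt(10)/2))) = -134*(-153 + (-sqrt(10)/5)*(11 + 2*(-5*sqrt(10)/4))) = -134*(-153 + (-sqrt(10)/5)*(11 - 5*sqrt(10)/2)) = -134*(-153 - sqrt(10)*(11 - 5*sqrt(10)/2)/5) = 20502 + 134*sqrt(10)*(11 - 5*sqrt(10)/2)/5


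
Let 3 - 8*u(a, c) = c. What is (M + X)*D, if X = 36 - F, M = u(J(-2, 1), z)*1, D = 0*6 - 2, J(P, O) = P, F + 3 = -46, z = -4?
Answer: -687/4 ≈ -171.75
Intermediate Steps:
F = -49 (F = -3 - 46 = -49)
u(a, c) = 3/8 - c/8
D = -2 (D = 0 - 2 = -2)
M = 7/8 (M = (3/8 - 1/8*(-4))*1 = (3/8 + 1/2)*1 = (7/8)*1 = 7/8 ≈ 0.87500)
X = 85 (X = 36 - 1*(-49) = 36 + 49 = 85)
(M + X)*D = (7/8 + 85)*(-2) = (687/8)*(-2) = -687/4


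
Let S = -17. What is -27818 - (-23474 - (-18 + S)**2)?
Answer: -3119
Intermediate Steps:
-27818 - (-23474 - (-18 + S)**2) = -27818 - (-23474 - (-18 - 17)**2) = -27818 - (-23474 - 1*(-35)**2) = -27818 - (-23474 - 1*1225) = -27818 - (-23474 - 1225) = -27818 - 1*(-24699) = -27818 + 24699 = -3119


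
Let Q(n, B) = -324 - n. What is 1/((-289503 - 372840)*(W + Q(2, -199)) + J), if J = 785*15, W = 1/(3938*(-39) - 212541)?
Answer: 122041/26352995926094 ≈ 4.6310e-9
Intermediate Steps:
W = -1/366123 (W = 1/(-153582 - 212541) = 1/(-366123) = -1/366123 ≈ -2.7313e-6)
J = 11775
1/((-289503 - 372840)*(W + Q(2, -199)) + J) = 1/((-289503 - 372840)*(-1/366123 + (-324 - 1*2)) + 11775) = 1/(-662343*(-1/366123 + (-324 - 2)) + 11775) = 1/(-662343*(-1/366123 - 326) + 11775) = 1/(-662343*(-119356099/366123) + 11775) = 1/(26351558893319/122041 + 11775) = 1/(26352995926094/122041) = 122041/26352995926094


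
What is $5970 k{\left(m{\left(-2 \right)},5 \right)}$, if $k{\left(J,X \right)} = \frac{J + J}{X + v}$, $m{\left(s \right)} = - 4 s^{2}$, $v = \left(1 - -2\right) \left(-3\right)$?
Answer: $47760$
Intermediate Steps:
$v = -9$ ($v = \left(1 + 2\right) \left(-3\right) = 3 \left(-3\right) = -9$)
$k{\left(J,X \right)} = \frac{2 J}{-9 + X}$ ($k{\left(J,X \right)} = \frac{J + J}{X - 9} = \frac{2 J}{-9 + X}$)
$5970 k{\left(m{\left(-2 \right)},5 \right)} = 5970 \frac{2 \left(- 4 \left(-2\right)^{2}\right)}{-9 + 5} = 5970 \frac{2 \left(\left(-4\right) 4\right)}{-4} = 5970 \cdot 2 \left(-16\right) \left(- \frac{1}{4}\right) = 5970 \cdot 8 = 47760$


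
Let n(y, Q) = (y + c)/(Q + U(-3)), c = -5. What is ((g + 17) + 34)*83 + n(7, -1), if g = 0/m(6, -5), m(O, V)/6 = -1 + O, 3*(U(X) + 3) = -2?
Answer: 29628/7 ≈ 4232.6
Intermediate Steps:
U(X) = -11/3 (U(X) = -3 + (1/3)*(-2) = -3 - 2/3 = -11/3)
m(O, V) = -6 + 6*O (m(O, V) = 6*(-1 + O) = -6 + 6*O)
n(y, Q) = (-5 + y)/(-11/3 + Q) (n(y, Q) = (y - 5)/(Q - 11/3) = (-5 + y)/(-11/3 + Q))
g = 0 (g = 0/(-6 + 6*6) = 0/(-6 + 36) = 0/30 = 0*(1/30) = 0)
((g + 17) + 34)*83 + n(7, -1) = ((0 + 17) + 34)*83 + 3*(-5 + 7)/(-11 + 3*(-1)) = (17 + 34)*83 + 3*2/(-11 - 3) = 51*83 + 3*2/(-14) = 4233 + 3*(-1/14)*2 = 4233 - 3/7 = 29628/7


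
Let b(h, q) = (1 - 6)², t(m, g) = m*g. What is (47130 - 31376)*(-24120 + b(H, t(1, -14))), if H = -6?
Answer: -379592630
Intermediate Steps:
t(m, g) = g*m
b(h, q) = 25 (b(h, q) = (-5)² = 25)
(47130 - 31376)*(-24120 + b(H, t(1, -14))) = (47130 - 31376)*(-24120 + 25) = 15754*(-24095) = -379592630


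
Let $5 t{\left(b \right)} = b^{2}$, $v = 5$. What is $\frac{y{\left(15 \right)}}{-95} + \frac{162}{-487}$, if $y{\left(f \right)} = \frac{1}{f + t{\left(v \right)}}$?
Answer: $- \frac{308287}{925300} \approx -0.33318$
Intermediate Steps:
$t{\left(b \right)} = \frac{b^{2}}{5}$
$y{\left(f \right)} = \frac{1}{5 + f}$ ($y{\left(f \right)} = \frac{1}{f + \frac{5^{2}}{5}} = \frac{1}{f + \frac{1}{5} \cdot 25} = \frac{1}{f + 5} = \frac{1}{5 + f}$)
$\frac{y{\left(15 \right)}}{-95} + \frac{162}{-487} = \frac{1}{\left(5 + 15\right) \left(-95\right)} + \frac{162}{-487} = \frac{1}{20} \left(- \frac{1}{95}\right) + 162 \left(- \frac{1}{487}\right) = \frac{1}{20} \left(- \frac{1}{95}\right) - \frac{162}{487} = - \frac{1}{1900} - \frac{162}{487} = - \frac{308287}{925300}$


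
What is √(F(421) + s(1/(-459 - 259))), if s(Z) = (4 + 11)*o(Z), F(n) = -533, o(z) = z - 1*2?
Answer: I*√290250782/718 ≈ 23.728*I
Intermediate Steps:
o(z) = -2 + z (o(z) = z - 2 = -2 + z)
s(Z) = -30 + 15*Z (s(Z) = (4 + 11)*(-2 + Z) = 15*(-2 + Z) = -30 + 15*Z)
√(F(421) + s(1/(-459 - 259))) = √(-533 + (-30 + 15/(-459 - 259))) = √(-533 + (-30 + 15/(-718))) = √(-533 + (-30 + 15*(-1/718))) = √(-533 + (-30 - 15/718)) = √(-533 - 21555/718) = √(-404249/718) = I*√290250782/718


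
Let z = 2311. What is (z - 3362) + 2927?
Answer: 1876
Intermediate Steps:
(z - 3362) + 2927 = (2311 - 3362) + 2927 = -1051 + 2927 = 1876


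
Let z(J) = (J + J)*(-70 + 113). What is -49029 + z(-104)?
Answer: -57973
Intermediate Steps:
z(J) = 86*J (z(J) = (2*J)*43 = 86*J)
-49029 + z(-104) = -49029 + 86*(-104) = -49029 - 8944 = -57973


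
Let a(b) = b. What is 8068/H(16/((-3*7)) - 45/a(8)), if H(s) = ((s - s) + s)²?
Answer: 227711232/1151329 ≈ 197.78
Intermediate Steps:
H(s) = s² (H(s) = (0 + s)² = s²)
8068/H(16/((-3*7)) - 45/a(8)) = 8068/((16/((-3*7)) - 45/8)²) = 8068/((16/(-21) - 45*⅛)²) = 8068/((16*(-1/21) - 45/8)²) = 8068/((-16/21 - 45/8)²) = 8068/((-1073/168)²) = 8068/(1151329/28224) = 8068*(28224/1151329) = 227711232/1151329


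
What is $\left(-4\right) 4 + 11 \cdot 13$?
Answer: $127$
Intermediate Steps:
$\left(-4\right) 4 + 11 \cdot 13 = -16 + 143 = 127$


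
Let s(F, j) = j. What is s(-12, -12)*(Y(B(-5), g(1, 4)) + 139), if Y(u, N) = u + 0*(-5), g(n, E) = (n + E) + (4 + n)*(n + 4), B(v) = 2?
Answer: -1692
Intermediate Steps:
g(n, E) = E + n + (4 + n)² (g(n, E) = (E + n) + (4 + n)*(4 + n) = (E + n) + (4 + n)² = E + n + (4 + n)²)
Y(u, N) = u (Y(u, N) = u + 0 = u)
s(-12, -12)*(Y(B(-5), g(1, 4)) + 139) = -12*(2 + 139) = -12*141 = -1692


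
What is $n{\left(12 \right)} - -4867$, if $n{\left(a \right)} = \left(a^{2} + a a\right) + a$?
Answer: $5167$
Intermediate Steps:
$n{\left(a \right)} = a + 2 a^{2}$ ($n{\left(a \right)} = \left(a^{2} + a^{2}\right) + a = 2 a^{2} + a = a + 2 a^{2}$)
$n{\left(12 \right)} - -4867 = 12 \left(1 + 2 \cdot 12\right) - -4867 = 12 \left(1 + 24\right) + 4867 = 12 \cdot 25 + 4867 = 300 + 4867 = 5167$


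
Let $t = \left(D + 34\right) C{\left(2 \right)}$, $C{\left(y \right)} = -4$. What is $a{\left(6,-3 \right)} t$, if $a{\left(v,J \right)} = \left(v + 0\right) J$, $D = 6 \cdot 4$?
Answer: $4176$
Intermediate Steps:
$D = 24$
$a{\left(v,J \right)} = J v$ ($a{\left(v,J \right)} = v J = J v$)
$t = -232$ ($t = \left(24 + 34\right) \left(-4\right) = 58 \left(-4\right) = -232$)
$a{\left(6,-3 \right)} t = \left(-3\right) 6 \left(-232\right) = \left(-18\right) \left(-232\right) = 4176$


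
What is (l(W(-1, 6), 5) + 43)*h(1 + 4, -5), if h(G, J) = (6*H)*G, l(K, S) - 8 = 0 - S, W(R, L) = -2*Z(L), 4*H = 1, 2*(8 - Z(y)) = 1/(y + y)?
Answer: 345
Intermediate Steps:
Z(y) = 8 - 1/(4*y) (Z(y) = 8 - 1/(2*(y + y)) = 8 - 1/(2*y)/2 = 8 - 1/(4*y))
H = ¼ (H = (¼)*1 = ¼ ≈ 0.25000)
W(R, L) = -16 + 1/(2*L) (W(R, L) = -2*(8 - 1/(4*L)) = -16 + 1/(2*L))
l(K, S) = 8 - S (l(K, S) = 8 + (0 - S) = 8 - S)
h(G, J) = 3*G/2 (h(G, J) = (6*(¼))*G = 3*G/2)
(l(W(-1, 6), 5) + 43)*h(1 + 4, -5) = ((8 - 1*5) + 43)*(3*(1 + 4)/2) = ((8 - 5) + 43)*((3/2)*5) = (3 + 43)*(15/2) = 46*(15/2) = 345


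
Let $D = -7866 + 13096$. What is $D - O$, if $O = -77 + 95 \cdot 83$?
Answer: $-2578$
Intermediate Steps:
$O = 7808$ ($O = -77 + 7885 = 7808$)
$D = 5230$
$D - O = 5230 - 7808 = -2578$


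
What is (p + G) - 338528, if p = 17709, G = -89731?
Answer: -410550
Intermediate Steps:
(p + G) - 338528 = (17709 - 89731) - 338528 = -72022 - 338528 = -410550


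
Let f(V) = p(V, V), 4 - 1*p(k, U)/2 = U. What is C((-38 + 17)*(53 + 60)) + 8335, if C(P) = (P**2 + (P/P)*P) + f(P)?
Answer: 5641845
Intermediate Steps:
p(k, U) = 8 - 2*U
f(V) = 8 - 2*V
C(P) = 8 + P**2 - P (C(P) = (P**2 + (P/P)*P) + (8 - 2*P) = (P**2 + 1*P) + (8 - 2*P) = (P**2 + P) + (8 - 2*P) = (P + P**2) + (8 - 2*P) = 8 + P**2 - P)
C((-38 + 17)*(53 + 60)) + 8335 = (8 + ((-38 + 17)*(53 + 60))**2 - (-38 + 17)*(53 + 60)) + 8335 = (8 + (-21*113)**2 - (-21)*113) + 8335 = (8 + (-2373)**2 - 1*(-2373)) + 8335 = (8 + 5631129 + 2373) + 8335 = 5633510 + 8335 = 5641845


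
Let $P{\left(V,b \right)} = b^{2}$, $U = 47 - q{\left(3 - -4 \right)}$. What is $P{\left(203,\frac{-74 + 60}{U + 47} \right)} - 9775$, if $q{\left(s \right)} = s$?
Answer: $- \frac{73986779}{7569} \approx -9775.0$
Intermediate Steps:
$U = 40$ ($U = 47 - \left(3 - -4\right) = 47 - \left(3 + 4\right) = 47 - 7 = 40$)
$P{\left(203,\frac{-74 + 60}{U + 47} \right)} - 9775 = \left(\frac{-74 + 60}{40 + 47}\right)^{2} - 9775 = \left(- \frac{14}{87}\right)^{2} - 9775 = \frac{196}{7569} - 9775 = - \frac{73986779}{7569}$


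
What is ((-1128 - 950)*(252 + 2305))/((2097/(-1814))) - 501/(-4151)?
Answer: 40009792474241/8704647 ≈ 4.5964e+6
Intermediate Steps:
((-1128 - 950)*(252 + 2305))/((2097/(-1814))) - 501/(-4151) = (-2078*2557)/((2097*(-1/1814))) - 501*(-1/4151) = -5313446/(-2097/1814) + 501/4151 = -5313446*(-1814/2097) + 501/4151 = 9638591044/2097 + 501/4151 = 40009792474241/8704647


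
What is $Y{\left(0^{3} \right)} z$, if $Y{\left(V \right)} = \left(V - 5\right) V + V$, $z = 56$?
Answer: $0$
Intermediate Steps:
$Y{\left(V \right)} = V + V \left(-5 + V\right)$ ($Y{\left(V \right)} = \left(-5 + V\right) V + V = V \left(-5 + V\right) + V = V + V \left(-5 + V\right)$)
$Y{\left(0^{3} \right)} z = 0^{3} \left(-4 + 0^{3}\right) 56 = 0 \left(-4 + 0\right) 56 = 0 \left(-4\right) 56 = 0 \cdot 56 = 0$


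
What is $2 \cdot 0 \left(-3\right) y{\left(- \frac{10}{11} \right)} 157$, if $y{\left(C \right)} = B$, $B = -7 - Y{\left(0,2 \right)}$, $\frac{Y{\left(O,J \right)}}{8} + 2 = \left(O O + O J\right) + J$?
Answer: $0$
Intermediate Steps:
$Y{\left(O,J \right)} = -16 + 8 J + 8 O^{2} + 8 J O$ ($Y{\left(O,J \right)} = -16 + 8 \left(\left(O O + O J\right) + J\right) = -16 + 8 \left(\left(O^{2} + J O\right) + J\right) = -16 + 8 \left(J + O^{2} + J O\right) = -16 + \left(8 J + 8 O^{2} + 8 J O\right) = -16 + 8 J + 8 O^{2} + 8 J O$)
$B = -7$ ($B = -7 - \left(-16 + 8 \cdot 2 + 8 \cdot 0^{2} + 8 \cdot 2 \cdot 0\right) = -7 - \left(-16 + 16 + 8 \cdot 0 + 0\right) = -7 - \left(-16 + 16 + 0 + 0\right) = -7 - 0 = -7 + 0 = -7$)
$y{\left(C \right)} = -7$
$2 \cdot 0 \left(-3\right) y{\left(- \frac{10}{11} \right)} 157 = 2 \cdot 0 \left(-3\right) \left(-7\right) 157 = 0 \left(-3\right) \left(-7\right) 157 = 0 \left(-7\right) 157 = 0 \cdot 157 = 0$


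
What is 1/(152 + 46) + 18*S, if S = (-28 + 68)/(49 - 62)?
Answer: -142547/2574 ≈ -55.380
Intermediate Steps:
S = -40/13 (S = 40/(-13) = 40*(-1/13) = -40/13 ≈ -3.0769)
1/(152 + 46) + 18*S = 1/(152 + 46) + 18*(-40/13) = 1/198 - 720/13 = -142547/2574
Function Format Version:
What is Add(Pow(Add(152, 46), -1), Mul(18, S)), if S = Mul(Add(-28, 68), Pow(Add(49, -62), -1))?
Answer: Rational(-142547, 2574) ≈ -55.380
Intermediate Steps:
S = Rational(-40, 13) (S = Mul(40, Pow(-13, -1)) = Mul(40, Rational(-1, 13)) = Rational(-40, 13) ≈ -3.0769)
Add(Pow(Add(152, 46), -1), Mul(18, S)) = Add(Pow(Add(152, 46), -1), Mul(18, Rational(-40, 13))) = Add(Pow(198, -1), Rational(-720, 13)) = Add(Rational(1, 198), Rational(-720, 13)) = Rational(-142547, 2574)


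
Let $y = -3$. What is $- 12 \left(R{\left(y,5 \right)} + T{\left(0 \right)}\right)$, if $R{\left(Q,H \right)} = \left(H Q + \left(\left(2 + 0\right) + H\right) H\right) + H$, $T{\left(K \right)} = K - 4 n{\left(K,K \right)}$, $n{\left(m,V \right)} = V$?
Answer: $-300$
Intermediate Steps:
$T{\left(K \right)} = - 3 K$ ($T{\left(K \right)} = K - 4 K = - 3 K$)
$R{\left(Q,H \right)} = H + H Q + H \left(2 + H\right)$ ($R{\left(Q,H \right)} = \left(H Q + \left(2 + H\right) H\right) + H = \left(H Q + H \left(2 + H\right)\right) + H = H + H Q + H \left(2 + H\right)$)
$- 12 \left(R{\left(y,5 \right)} + T{\left(0 \right)}\right) = - 12 \left(5 \left(3 + 5 - 3\right) - 0\right) = - 12 \left(5 \cdot 5 + 0\right) = - 12 \left(25 + 0\right) = \left(-12\right) 25 = -300$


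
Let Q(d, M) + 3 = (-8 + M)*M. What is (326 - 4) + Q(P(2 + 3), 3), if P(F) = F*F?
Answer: 304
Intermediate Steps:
P(F) = F²
Q(d, M) = -3 + M*(-8 + M) (Q(d, M) = -3 + (-8 + M)*M = -3 + M*(-8 + M))
(326 - 4) + Q(P(2 + 3), 3) = (326 - 4) + (-3 + 3² - 8*3) = 322 + (-3 + 9 - 24) = 322 - 18 = 304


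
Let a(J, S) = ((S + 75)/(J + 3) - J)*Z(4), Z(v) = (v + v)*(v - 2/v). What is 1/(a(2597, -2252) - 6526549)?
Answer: -650/4289537489 ≈ -1.5153e-7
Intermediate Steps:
Z(v) = 2*v*(v - 2/v) (Z(v) = (2*v)*(v - 2/v) = 2*v*(v - 2/v))
a(J, S) = -28*J + 28*(75 + S)/(3 + J) (a(J, S) = ((S + 75)/(J + 3) - J)*(-4 + 2*4**2) = ((75 + S)/(3 + J) - J)*(-4 + 2*16) = ((75 + S)/(3 + J) - J)*(-4 + 32) = (-J + (75 + S)/(3 + J))*28 = -28*J + 28*(75 + S)/(3 + J))
1/(a(2597, -2252) - 6526549) = 1/(28*(75 - 2252 - 1*2597**2 - 3*2597)/(3 + 2597) - 6526549) = 1/(28*(75 - 2252 - 1*6744409 - 7791)/2600 - 6526549) = 1/(28*(1/2600)*(75 - 2252 - 6744409 - 7791) - 6526549) = 1/(28*(1/2600)*(-6754377) - 6526549) = 1/(-47280639/650 - 6526549) = 1/(-4289537489/650) = -650/4289537489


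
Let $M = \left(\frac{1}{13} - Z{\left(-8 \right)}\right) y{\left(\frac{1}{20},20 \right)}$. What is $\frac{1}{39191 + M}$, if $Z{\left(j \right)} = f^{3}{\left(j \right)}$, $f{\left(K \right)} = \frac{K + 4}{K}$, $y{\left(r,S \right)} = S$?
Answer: $\frac{26}{1018941} \approx 2.5517 \cdot 10^{-5}$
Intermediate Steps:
$f{\left(K \right)} = \frac{4 + K}{K}$
$Z{\left(j \right)} = \frac{\left(4 + j\right)^{3}}{j^{3}}$ ($Z{\left(j \right)} = \left(\frac{4 + j}{j}\right)^{3} = \frac{\left(4 + j\right)^{3}}{j^{3}}$)
$M = - \frac{25}{26}$ ($M = \left(\frac{1}{13} - \frac{\left(4 - 8\right)^{3}}{-512}\right) 20 = \left(\frac{1}{13} - - \frac{\left(-4\right)^{3}}{512}\right) 20 = \left(\frac{1}{13} - \left(- \frac{1}{512}\right) \left(-64\right)\right) 20 = \left(\frac{1}{13} - \frac{1}{8}\right) 20 = \left(- \frac{5}{104}\right) 20 = - \frac{25}{26} \approx -0.96154$)
$\frac{1}{39191 + M} = \frac{1}{39191 - \frac{25}{26}} = \frac{1}{\frac{1018941}{26}} = \frac{26}{1018941}$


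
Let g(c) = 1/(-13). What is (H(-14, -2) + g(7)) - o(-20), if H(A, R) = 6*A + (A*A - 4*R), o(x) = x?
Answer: 1819/13 ≈ 139.92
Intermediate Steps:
g(c) = -1/13
H(A, R) = A² - 4*R + 6*A (H(A, R) = 6*A + (A² - 4*R) = A² - 4*R + 6*A)
(H(-14, -2) + g(7)) - o(-20) = (((-14)² - 4*(-2) + 6*(-14)) - 1/13) - 1*(-20) = ((196 + 8 - 84) - 1/13) + 20 = (120 - 1/13) + 20 = 1559/13 + 20 = 1819/13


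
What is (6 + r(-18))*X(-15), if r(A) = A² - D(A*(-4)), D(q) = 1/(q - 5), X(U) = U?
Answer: -331635/67 ≈ -4949.8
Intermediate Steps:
D(q) = 1/(-5 + q)
r(A) = A² - 1/(-5 - 4*A) (r(A) = A² - 1/(-5 + A*(-4)) = A² - 1/(-5 - 4*A))
(6 + r(-18))*X(-15) = (6 + (1 + (-18)²*(5 + 4*(-18)))/(5 + 4*(-18)))*(-15) = (6 + (1 + 324*(5 - 72))/(5 - 72))*(-15) = (6 + (1 + 324*(-67))/(-67))*(-15) = (6 - (1 - 21708)/67)*(-15) = (6 - 1/67*(-21707))*(-15) = (6 + 21707/67)*(-15) = (22109/67)*(-15) = -331635/67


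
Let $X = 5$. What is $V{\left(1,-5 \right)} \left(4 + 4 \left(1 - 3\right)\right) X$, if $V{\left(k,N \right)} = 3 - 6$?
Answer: $60$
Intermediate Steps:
$V{\left(k,N \right)} = -3$ ($V{\left(k,N \right)} = 3 - 6 = -3$)
$V{\left(1,-5 \right)} \left(4 + 4 \left(1 - 3\right)\right) X = - 3 \left(4 + 4 \left(1 - 3\right)\right) 5 = - 3 \left(4 + 4 \left(-2\right)\right) 5 = - 3 \left(4 - 8\right) 5 = - 3 \left(\left(-4\right) 5\right) = \left(-3\right) \left(-20\right) = 60$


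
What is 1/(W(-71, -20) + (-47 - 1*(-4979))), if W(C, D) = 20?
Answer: 1/4952 ≈ 0.00020194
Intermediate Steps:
1/(W(-71, -20) + (-47 - 1*(-4979))) = 1/(20 + (-47 - 1*(-4979))) = 1/(20 + (-47 + 4979)) = 1/(20 + 4932) = 1/4952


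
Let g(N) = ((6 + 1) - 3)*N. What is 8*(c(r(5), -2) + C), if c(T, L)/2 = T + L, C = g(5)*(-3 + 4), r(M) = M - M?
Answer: 128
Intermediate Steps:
g(N) = 4*N (g(N) = (7 - 3)*N = 4*N)
r(M) = 0
C = 20 (C = (4*5)*(-3 + 4) = 20*1 = 20)
c(T, L) = 2*L + 2*T (c(T, L) = 2*(T + L) = 2*(L + T) = 2*L + 2*T)
8*(c(r(5), -2) + C) = 8*((2*(-2) + 2*0) + 20) = 8*((-4 + 0) + 20) = 8*(-4 + 20) = 8*16 = 128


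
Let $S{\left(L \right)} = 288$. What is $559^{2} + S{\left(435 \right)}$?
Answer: $312769$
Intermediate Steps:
$559^{2} + S{\left(435 \right)} = 559^{2} + 288 = 312481 + 288 = 312769$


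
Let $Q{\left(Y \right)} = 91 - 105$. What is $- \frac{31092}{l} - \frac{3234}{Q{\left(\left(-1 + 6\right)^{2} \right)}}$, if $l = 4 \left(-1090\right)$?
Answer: $\frac{259563}{1090} \approx 238.13$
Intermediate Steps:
$l = -4360$
$Q{\left(Y \right)} = -14$ ($Q{\left(Y \right)} = 91 - 105 = -14$)
$- \frac{31092}{l} - \frac{3234}{Q{\left(\left(-1 + 6\right)^{2} \right)}} = - \frac{31092}{-4360} - \frac{3234}{-14} = \left(-31092\right) \left(- \frac{1}{4360}\right) - -231 = \frac{7773}{1090} + 231 = \frac{259563}{1090}$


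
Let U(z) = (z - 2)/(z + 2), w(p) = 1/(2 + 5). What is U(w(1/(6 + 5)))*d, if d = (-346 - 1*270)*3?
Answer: 8008/5 ≈ 1601.6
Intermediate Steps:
w(p) = ⅐ (w(p) = 1/7 = ⅐)
U(z) = (-2 + z)/(2 + z)
d = -1848 (d = (-346 - 270)*3 = -616*3 = -1848)
U(w(1/(6 + 5)))*d = ((-2 + ⅐)/(2 + ⅐))*(-1848) = (-13/7/(15/7))*(-1848) = ((7/15)*(-13/7))*(-1848) = -13/15*(-1848) = 8008/5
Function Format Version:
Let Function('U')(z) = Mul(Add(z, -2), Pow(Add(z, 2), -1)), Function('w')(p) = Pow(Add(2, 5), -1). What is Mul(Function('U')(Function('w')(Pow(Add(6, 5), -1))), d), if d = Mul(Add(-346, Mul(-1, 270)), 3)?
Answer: Rational(8008, 5) ≈ 1601.6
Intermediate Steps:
Function('w')(p) = Rational(1, 7) (Function('w')(p) = Pow(7, -1) = Rational(1, 7))
Function('U')(z) = Mul(Pow(Add(2, z), -1), Add(-2, z)) (Function('U')(z) = Mul(Add(-2, z), Pow(Add(2, z), -1)) = Mul(Pow(Add(2, z), -1), Add(-2, z)))
d = -1848 (d = Mul(Add(-346, -270), 3) = Mul(-616, 3) = -1848)
Mul(Function('U')(Function('w')(Pow(Add(6, 5), -1))), d) = Mul(Mul(Pow(Add(2, Rational(1, 7)), -1), Add(-2, Rational(1, 7))), -1848) = Mul(Mul(Pow(Rational(15, 7), -1), Rational(-13, 7)), -1848) = Mul(Mul(Rational(7, 15), Rational(-13, 7)), -1848) = Mul(Rational(-13, 15), -1848) = Rational(8008, 5)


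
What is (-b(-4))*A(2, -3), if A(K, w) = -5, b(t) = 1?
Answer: 5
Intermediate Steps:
(-b(-4))*A(2, -3) = -1*1*(-5) = -1*(-5) = 5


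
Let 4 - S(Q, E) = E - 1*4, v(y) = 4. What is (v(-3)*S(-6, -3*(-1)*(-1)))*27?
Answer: 1188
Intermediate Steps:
S(Q, E) = 8 - E (S(Q, E) = 4 - (E - 1*4) = 4 - (E - 4) = 4 - (-4 + E) = 4 + (4 - E) = 8 - E)
(v(-3)*S(-6, -3*(-1)*(-1)))*27 = (4*(8 - (-3*(-1))*(-1)))*27 = (4*(8 - 3*(-1)))*27 = (4*(8 - 1*(-3)))*27 = (4*(8 + 3))*27 = (4*11)*27 = 44*27 = 1188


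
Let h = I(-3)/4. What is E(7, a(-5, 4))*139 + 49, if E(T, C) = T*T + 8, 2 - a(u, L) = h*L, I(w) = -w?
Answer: 7972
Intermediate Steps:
h = 3/4 (h = -1*(-3)/4 = 3*(1/4) = 3/4 ≈ 0.75000)
a(u, L) = 2 - 3*L/4
E(T, C) = 8 + T**2 (E(T, C) = T**2 + 8 = 8 + T**2)
E(7, a(-5, 4))*139 + 49 = (8 + 7**2)*139 + 49 = (8 + 49)*139 + 49 = 57*139 + 49 = 7923 + 49 = 7972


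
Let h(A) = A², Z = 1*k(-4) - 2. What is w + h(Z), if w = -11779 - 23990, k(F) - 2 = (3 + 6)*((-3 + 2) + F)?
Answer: -33744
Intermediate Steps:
k(F) = -7 + 9*F (k(F) = 2 + (3 + 6)*((-3 + 2) + F) = 2 + 9*(-1 + F) = 2 + (-9 + 9*F) = -7 + 9*F)
w = -35769
Z = -45 (Z = 1*(-7 + 9*(-4)) - 2 = 1*(-7 - 36) - 2 = 1*(-43) - 2 = -43 - 2 = -45)
w + h(Z) = -35769 + (-45)² = -35769 + 2025 = -33744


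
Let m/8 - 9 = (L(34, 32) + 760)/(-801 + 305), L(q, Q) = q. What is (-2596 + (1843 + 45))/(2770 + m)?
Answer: -7316/29235 ≈ -0.25025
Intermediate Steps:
m = 1835/31 (m = 72 + 8*((34 + 760)/(-801 + 305)) = 72 + 8*(794/(-496)) = 72 + 8*(794*(-1/496)) = 72 + 8*(-397/248) = 72 - 397/31 = 1835/31 ≈ 59.194)
(-2596 + (1843 + 45))/(2770 + m) = (-2596 + (1843 + 45))/(2770 + 1835/31) = (-2596 + 1888)/(87705/31) = -708*31/87705 = -7316/29235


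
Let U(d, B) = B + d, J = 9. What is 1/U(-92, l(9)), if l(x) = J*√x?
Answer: -1/65 ≈ -0.015385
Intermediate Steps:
l(x) = 9*√x
1/U(-92, l(9)) = 1/(9*√9 - 92) = 1/(9*3 - 92) = 1/(27 - 92) = 1/(-65) = -1/65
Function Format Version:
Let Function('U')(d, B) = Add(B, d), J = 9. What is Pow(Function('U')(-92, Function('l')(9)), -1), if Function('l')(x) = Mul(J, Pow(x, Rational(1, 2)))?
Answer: Rational(-1, 65) ≈ -0.015385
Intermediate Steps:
Function('l')(x) = Mul(9, Pow(x, Rational(1, 2)))
Pow(Function('U')(-92, Function('l')(9)), -1) = Pow(Add(Mul(9, Pow(9, Rational(1, 2))), -92), -1) = Pow(Add(Mul(9, 3), -92), -1) = Pow(Add(27, -92), -1) = Pow(-65, -1) = Rational(-1, 65)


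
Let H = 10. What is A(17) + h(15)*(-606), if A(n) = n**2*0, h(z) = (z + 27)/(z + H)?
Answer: -25452/25 ≈ -1018.1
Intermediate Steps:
h(z) = (27 + z)/(10 + z) (h(z) = (z + 27)/(z + 10) = (27 + z)/(10 + z))
A(n) = 0
A(17) + h(15)*(-606) = 0 + ((27 + 15)/(10 + 15))*(-606) = 0 + (42/25)*(-606) = 0 - 25452/25 = -25452/25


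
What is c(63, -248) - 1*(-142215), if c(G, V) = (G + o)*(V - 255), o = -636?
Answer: 430434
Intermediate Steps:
c(G, V) = (-636 + G)*(-255 + V) (c(G, V) = (G - 636)*(V - 255) = (-636 + G)*(-255 + V))
c(63, -248) - 1*(-142215) = (162180 - 636*(-248) - 255*63 + 63*(-248)) - 1*(-142215) = (162180 + 157728 - 16065 - 15624) + 142215 = 288219 + 142215 = 430434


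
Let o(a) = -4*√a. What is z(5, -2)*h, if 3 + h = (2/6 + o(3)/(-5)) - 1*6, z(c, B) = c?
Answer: -130/3 + 4*√3 ≈ -36.405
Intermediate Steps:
h = -26/3 + 4*√3/5 (h = -3 + ((2/6 - 4*√3/(-5)) - 1*6) = -3 + ((2*(⅙) - 4*√3*(-⅕)) - 6) = -3 + ((⅓ + 4*√3/5) - 6) = -3 + (-17/3 + 4*√3/5) = -26/3 + 4*√3/5 ≈ -7.2810)
z(5, -2)*h = 5*(-26/3 + 4*√3/5) = -130/3 + 4*√3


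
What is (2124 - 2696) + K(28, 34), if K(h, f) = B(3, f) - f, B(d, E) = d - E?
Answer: -637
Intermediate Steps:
K(h, f) = 3 - 2*f (K(h, f) = (3 - f) - f = 3 - 2*f)
(2124 - 2696) + K(28, 34) = (2124 - 2696) + (3 - 2*34) = -572 + (3 - 68) = -572 - 65 = -637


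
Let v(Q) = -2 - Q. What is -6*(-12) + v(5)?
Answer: 65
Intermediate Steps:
-6*(-12) + v(5) = -6*(-12) + (-2 - 1*5) = 72 + (-2 - 5) = 72 - 7 = 65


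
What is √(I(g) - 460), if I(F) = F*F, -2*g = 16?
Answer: 6*I*√11 ≈ 19.9*I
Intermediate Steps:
g = -8 (g = -½*16 = -8)
I(F) = F²
√(I(g) - 460) = √((-8)² - 460) = √(64 - 460) = √(-396) = 6*I*√11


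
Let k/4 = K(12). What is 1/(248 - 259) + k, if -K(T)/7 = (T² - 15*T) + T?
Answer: 7391/11 ≈ 671.91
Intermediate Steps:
K(T) = -7*T² + 98*T (K(T) = -7*((T² - 15*T) + T) = -7*(T² - 14*T) = -7*T² + 98*T)
k = 672 (k = 4*(7*12*(14 - 1*12)) = 4*(7*12*(14 - 12)) = 4*(7*12*2) = 4*168 = 672)
1/(248 - 259) + k = 1/(248 - 259) + 672 = 1/(-11) + 672 = -1/11 + 672 = 7391/11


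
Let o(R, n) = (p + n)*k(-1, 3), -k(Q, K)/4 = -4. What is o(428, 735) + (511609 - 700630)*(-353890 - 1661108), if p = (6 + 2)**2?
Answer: 380876949742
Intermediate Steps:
k(Q, K) = 16 (k(Q, K) = -4*(-4) = 16)
p = 64 (p = 8**2 = 64)
o(R, n) = 1024 + 16*n (o(R, n) = (64 + n)*16 = 1024 + 16*n)
o(428, 735) + (511609 - 700630)*(-353890 - 1661108) = (1024 + 16*735) + (511609 - 700630)*(-353890 - 1661108) = (1024 + 11760) - 189021*(-2014998) = 12784 + 380876936958 = 380876949742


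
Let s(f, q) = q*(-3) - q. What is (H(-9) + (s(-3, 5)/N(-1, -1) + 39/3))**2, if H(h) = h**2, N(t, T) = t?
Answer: 12996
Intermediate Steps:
s(f, q) = -4*q (s(f, q) = -3*q - q = -4*q)
(H(-9) + (s(-3, 5)/N(-1, -1) + 39/3))**2 = ((-9)**2 + (-4*5/(-1) + 39/3))**2 = (81 + (-20*(-1) + 39*(1/3)))**2 = (81 + (20 + 13))**2 = (81 + 33)**2 = 114**2 = 12996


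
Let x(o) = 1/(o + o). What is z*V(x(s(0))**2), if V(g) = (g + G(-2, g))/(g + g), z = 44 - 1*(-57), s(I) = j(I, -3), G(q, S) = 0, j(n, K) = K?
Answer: 101/2 ≈ 50.500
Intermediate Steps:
s(I) = -3
x(o) = 1/(2*o)
z = 101 (z = 44 + 57 = 101)
V(g) = 1/2 (V(g) = (g + 0)/(g + g) = g/((2*g)) = g*(1/(2*g)) = 1/2)
z*V(x(s(0))**2) = 101*(1/2) = 101/2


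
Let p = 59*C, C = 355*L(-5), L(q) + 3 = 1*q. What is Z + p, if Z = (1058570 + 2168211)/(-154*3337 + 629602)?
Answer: -19384135459/115704 ≈ -1.6753e+5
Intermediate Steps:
L(q) = -3 + q (L(q) = -3 + 1*q = -3 + q)
Z = 3226781/115704 (Z = 3226781/(-513898 + 629602) = 3226781/115704 ≈ 27.888)
C = -2840 (C = 355*(-3 - 5) = 355*(-8) = -2840)
p = -167560 (p = 59*(-2840) = -167560)
Z + p = 3226781/115704 - 167560 = -19384135459/115704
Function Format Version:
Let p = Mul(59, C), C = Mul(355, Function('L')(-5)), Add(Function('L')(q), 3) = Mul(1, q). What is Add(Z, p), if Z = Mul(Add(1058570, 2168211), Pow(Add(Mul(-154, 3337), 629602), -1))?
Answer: Rational(-19384135459, 115704) ≈ -1.6753e+5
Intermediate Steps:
Function('L')(q) = Add(-3, q) (Function('L')(q) = Add(-3, Mul(1, q)) = Add(-3, q))
Z = Rational(3226781, 115704) (Z = Mul(3226781, Pow(Add(-513898, 629602), -1)) = Mul(3226781, Pow(115704, -1)) = Mul(3226781, Rational(1, 115704)) = Rational(3226781, 115704) ≈ 27.888)
C = -2840 (C = Mul(355, Add(-3, -5)) = Mul(355, -8) = -2840)
p = -167560 (p = Mul(59, -2840) = -167560)
Add(Z, p) = Add(Rational(3226781, 115704), -167560) = Rational(-19384135459, 115704)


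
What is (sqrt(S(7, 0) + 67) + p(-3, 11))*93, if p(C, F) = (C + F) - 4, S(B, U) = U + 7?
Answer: 372 + 93*sqrt(74) ≈ 1172.0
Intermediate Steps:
S(B, U) = 7 + U
p(C, F) = -4 + C + F
(sqrt(S(7, 0) + 67) + p(-3, 11))*93 = (sqrt((7 + 0) + 67) + (-4 - 3 + 11))*93 = (sqrt(7 + 67) + 4)*93 = (sqrt(74) + 4)*93 = (4 + sqrt(74))*93 = 372 + 93*sqrt(74)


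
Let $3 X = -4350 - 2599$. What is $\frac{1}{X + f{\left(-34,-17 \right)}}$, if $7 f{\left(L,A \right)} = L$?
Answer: $- \frac{21}{48745} \approx -0.00043081$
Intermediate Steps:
$f{\left(L,A \right)} = \frac{L}{7}$
$X = - \frac{6949}{3}$ ($X = \frac{-4350 - 2599}{3} = \frac{1}{3} \left(-6949\right) = - \frac{6949}{3} \approx -2316.3$)
$\frac{1}{X + f{\left(-34,-17 \right)}} = \frac{1}{- \frac{6949}{3} + \frac{1}{7} \left(-34\right)} = \frac{1}{- \frac{6949}{3} - \frac{34}{7}} = \frac{1}{- \frac{48745}{21}} = - \frac{21}{48745}$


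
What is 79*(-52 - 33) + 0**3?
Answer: -6715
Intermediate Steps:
79*(-52 - 33) + 0**3 = 79*(-85) + 0 = -6715 + 0 = -6715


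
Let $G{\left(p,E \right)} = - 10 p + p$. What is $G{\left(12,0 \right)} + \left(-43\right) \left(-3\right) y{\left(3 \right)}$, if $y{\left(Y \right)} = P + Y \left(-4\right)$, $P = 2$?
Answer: $-1398$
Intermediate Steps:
$G{\left(p,E \right)} = - 9 p$
$y{\left(Y \right)} = 2 - 4 Y$ ($y{\left(Y \right)} = 2 + Y \left(-4\right) = 2 - 4 Y$)
$G{\left(12,0 \right)} + \left(-43\right) \left(-3\right) y{\left(3 \right)} = \left(-9\right) 12 + \left(-43\right) \left(-3\right) \left(2 - 12\right) = -108 + 129 \left(2 - 12\right) = -108 + 129 \left(-10\right) = -108 - 1290 = -1398$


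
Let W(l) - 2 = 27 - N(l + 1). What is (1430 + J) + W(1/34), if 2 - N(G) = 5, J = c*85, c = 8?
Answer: 2142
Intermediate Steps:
J = 680 (J = 8*85 = 680)
N(G) = -3 (N(G) = 2 - 1*5 = 2 - 5 = -3)
W(l) = 32 (W(l) = 2 + (27 - 1*(-3)) = 2 + (27 + 3) = 2 + 30 = 32)
(1430 + J) + W(1/34) = (1430 + 680) + 32 = 2110 + 32 = 2142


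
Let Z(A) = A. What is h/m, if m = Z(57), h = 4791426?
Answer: 1597142/19 ≈ 84060.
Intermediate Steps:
m = 57
h/m = 4791426/57 = 4791426*(1/57) = 1597142/19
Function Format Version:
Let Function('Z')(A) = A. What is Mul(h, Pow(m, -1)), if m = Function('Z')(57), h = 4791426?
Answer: Rational(1597142, 19) ≈ 84060.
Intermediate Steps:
m = 57
Mul(h, Pow(m, -1)) = Mul(4791426, Pow(57, -1)) = Mul(4791426, Rational(1, 57)) = Rational(1597142, 19)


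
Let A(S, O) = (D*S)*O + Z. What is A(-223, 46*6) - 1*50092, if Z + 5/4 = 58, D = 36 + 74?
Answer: -27281261/4 ≈ -6.8203e+6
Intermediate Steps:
D = 110
Z = 227/4 (Z = -5/4 + 58 = 227/4 ≈ 56.750)
A(S, O) = 227/4 + 110*O*S (A(S, O) = (110*S)*O + 227/4 = 110*O*S + 227/4 = 227/4 + 110*O*S)
A(-223, 46*6) - 1*50092 = (227/4 + 110*(46*6)*(-223)) - 1*50092 = (227/4 + 110*276*(-223)) - 50092 = (227/4 - 6770280) - 50092 = -27080893/4 - 50092 = -27281261/4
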